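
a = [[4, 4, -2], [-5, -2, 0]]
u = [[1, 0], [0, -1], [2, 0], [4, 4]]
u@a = [[4, 4, -2], [5, 2, 0], [8, 8, -4], [-4, 8, -8]]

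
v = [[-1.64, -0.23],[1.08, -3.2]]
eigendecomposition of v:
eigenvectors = [[0.79, 0.16], [0.62, 0.99]]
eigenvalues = [-1.82, -3.02]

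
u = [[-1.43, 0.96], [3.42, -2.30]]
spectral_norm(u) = 4.47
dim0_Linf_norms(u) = [3.42, 2.3]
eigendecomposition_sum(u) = [[-0.0, -0.00], [-0.0, -0.00]] + [[-1.43,0.96], [3.42,-2.30]]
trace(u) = -3.73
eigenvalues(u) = [-0.0, -3.73]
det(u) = 0.01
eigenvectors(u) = [[0.56, -0.39], [0.83, 0.92]]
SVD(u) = [[-0.39, 0.92], [0.92, 0.39]] @ diag([4.466866722214734, 0.001298449307017316]) @ [[0.83, -0.56], [-0.56, -0.83]]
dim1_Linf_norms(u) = [1.43, 3.42]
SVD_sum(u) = [[-1.43,0.96], [3.42,-2.30]] + [[-0.0, -0.00], [-0.00, -0.0]]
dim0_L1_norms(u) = [4.85, 3.26]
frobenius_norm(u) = 4.47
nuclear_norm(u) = 4.47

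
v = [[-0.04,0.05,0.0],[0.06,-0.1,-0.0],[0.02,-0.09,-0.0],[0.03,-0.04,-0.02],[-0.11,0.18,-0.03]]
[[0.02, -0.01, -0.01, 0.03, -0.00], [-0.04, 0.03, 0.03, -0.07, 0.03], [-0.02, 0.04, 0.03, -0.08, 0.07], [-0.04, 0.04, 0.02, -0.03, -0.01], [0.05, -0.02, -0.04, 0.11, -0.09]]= v @ [[-0.40,  -0.38,  -0.08,  0.7,  -1.12], [0.17,  -0.57,  -0.3,  1.09,  -0.99], [0.92,  -1.49,  -0.28,  0.37,  1.04]]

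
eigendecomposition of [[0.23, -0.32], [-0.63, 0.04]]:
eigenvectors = [[0.66, 0.50], [-0.75, 0.87]]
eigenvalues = [0.59, -0.32]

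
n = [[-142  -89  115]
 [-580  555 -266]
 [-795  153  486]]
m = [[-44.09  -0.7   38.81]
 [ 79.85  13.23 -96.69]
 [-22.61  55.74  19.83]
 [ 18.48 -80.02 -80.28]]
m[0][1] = -0.7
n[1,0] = -580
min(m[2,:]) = -22.61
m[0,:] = [-44.09, -0.7, 38.81]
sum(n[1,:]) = -291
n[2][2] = 486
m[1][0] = 79.85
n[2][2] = 486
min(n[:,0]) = -795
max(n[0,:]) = 115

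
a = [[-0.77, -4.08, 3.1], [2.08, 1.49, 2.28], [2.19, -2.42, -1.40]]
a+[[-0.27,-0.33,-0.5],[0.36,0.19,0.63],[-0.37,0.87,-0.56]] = [[-1.04, -4.41, 2.6], [2.44, 1.68, 2.91], [1.82, -1.55, -1.96]]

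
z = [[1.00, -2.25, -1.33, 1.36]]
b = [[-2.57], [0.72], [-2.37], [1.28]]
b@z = [[-2.57,5.78,3.42,-3.5], [0.72,-1.62,-0.96,0.98], [-2.37,5.33,3.15,-3.22], [1.28,-2.88,-1.7,1.74]]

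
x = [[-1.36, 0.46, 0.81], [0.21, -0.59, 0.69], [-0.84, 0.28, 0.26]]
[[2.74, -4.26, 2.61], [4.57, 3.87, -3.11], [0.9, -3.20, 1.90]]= x @ [[-1.47,3.77,-1.54],[-4.33,-2.38,3.29],[3.37,2.42,-1.23]]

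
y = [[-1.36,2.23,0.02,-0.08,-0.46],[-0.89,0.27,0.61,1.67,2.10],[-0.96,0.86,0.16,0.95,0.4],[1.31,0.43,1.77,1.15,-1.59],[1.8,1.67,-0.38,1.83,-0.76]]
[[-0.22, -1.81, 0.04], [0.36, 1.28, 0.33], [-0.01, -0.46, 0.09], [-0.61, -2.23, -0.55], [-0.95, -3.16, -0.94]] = y @ [[-0.16, -0.22, -0.23], [-0.16, -0.78, -0.1], [0.07, 0.15, 0.09], [-0.12, -0.4, -0.12], [0.2, 0.89, 0.14]]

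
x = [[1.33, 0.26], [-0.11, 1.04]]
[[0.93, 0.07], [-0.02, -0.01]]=x@[[0.69, 0.05], [0.05, 0.00]]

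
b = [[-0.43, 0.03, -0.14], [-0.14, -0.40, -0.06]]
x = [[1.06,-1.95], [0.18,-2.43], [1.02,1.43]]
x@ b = [[-0.18, 0.81, -0.03], [0.26, 0.98, 0.12], [-0.64, -0.54, -0.23]]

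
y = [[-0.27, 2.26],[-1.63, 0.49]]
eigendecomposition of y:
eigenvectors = [[(0.76+0j), (0.76-0j)], [(0.13+0.63j), (0.13-0.63j)]]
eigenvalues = [(0.11+1.88j), (0.11-1.88j)]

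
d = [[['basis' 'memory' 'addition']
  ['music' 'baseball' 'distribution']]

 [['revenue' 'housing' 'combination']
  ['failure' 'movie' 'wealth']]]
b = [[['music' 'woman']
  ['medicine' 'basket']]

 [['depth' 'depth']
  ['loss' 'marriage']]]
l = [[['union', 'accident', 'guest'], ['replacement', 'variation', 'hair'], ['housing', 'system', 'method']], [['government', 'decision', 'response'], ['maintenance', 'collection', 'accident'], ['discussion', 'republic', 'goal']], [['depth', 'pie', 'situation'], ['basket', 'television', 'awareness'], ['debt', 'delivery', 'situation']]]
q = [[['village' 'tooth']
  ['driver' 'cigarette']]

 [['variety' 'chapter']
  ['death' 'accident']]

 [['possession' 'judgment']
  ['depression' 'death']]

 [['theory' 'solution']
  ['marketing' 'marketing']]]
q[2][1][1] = 'death'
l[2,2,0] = 'debt'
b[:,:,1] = [['woman', 'basket'], ['depth', 'marriage']]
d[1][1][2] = 'wealth'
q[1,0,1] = 'chapter'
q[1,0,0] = 'variety'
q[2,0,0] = 'possession'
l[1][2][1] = 'republic'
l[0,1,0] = 'replacement'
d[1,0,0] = 'revenue'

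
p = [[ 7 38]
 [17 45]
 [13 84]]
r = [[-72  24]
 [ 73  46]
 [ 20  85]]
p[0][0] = 7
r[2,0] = 20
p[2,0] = 13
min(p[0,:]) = 7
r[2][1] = 85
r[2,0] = 20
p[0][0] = 7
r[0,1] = 24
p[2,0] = 13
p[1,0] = 17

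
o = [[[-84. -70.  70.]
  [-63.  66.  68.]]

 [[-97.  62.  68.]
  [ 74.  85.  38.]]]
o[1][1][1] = 85.0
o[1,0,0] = -97.0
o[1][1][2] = 38.0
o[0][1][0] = -63.0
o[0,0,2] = 70.0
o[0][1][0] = -63.0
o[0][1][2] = 68.0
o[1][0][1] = 62.0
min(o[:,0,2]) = 68.0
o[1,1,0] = 74.0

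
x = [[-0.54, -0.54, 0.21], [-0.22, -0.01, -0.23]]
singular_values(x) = [0.8, 0.3]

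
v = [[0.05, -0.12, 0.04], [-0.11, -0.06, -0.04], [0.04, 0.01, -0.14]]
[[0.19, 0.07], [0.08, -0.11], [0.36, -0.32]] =v @ [[1.19, 0.06], [-1.86, 0.17], [-2.4, 2.30]]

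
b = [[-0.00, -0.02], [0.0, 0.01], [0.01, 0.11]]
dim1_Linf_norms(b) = [0.02, 0.01, 0.11]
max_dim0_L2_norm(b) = 0.11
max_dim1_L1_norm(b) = 0.12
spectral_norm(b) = 0.11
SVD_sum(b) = [[-0.0, -0.02],[0.00, 0.01],[0.01, 0.11]] + [[0.0, -0.00], [-0.00, 0.00], [0.0, -0.0]]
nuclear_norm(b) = 0.11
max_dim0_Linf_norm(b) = 0.11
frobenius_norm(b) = 0.11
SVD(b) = [[0.18, -0.88], [-0.09, 0.44], [-0.98, -0.2]] @ diag([0.1126768022748863, 0.001984497192283359]) @ [[-0.09, -1.0], [-1.00, 0.09]]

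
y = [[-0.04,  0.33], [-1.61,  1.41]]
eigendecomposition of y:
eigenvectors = [[-0.41+0.04j, (-0.41-0.04j)],[(-0.91+0j), (-0.91-0j)]]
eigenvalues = [(0.68+0.08j), (0.68-0.08j)]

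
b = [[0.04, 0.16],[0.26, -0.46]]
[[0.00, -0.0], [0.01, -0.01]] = b @ [[0.04, -0.04], [0.00, -0.0]]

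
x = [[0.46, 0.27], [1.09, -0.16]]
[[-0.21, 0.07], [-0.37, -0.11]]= x @ [[-0.36, -0.05], [-0.16, 0.34]]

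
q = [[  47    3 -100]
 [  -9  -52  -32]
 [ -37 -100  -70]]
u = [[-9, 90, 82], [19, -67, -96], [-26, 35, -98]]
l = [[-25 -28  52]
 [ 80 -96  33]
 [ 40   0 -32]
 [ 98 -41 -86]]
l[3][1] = -41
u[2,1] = 35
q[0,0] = 47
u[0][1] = 90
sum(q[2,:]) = -207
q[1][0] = -9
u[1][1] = -67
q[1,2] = -32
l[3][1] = -41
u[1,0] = 19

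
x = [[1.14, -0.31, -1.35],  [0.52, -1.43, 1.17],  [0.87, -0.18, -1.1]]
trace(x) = -1.39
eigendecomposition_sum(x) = [[(0.66+1.52j), (-0.02-0.07j), (-1-2.08j)], [0.73+1.47j, -0.02-0.07j, -1.09-2.01j], [(0.49+1.03j), (-0.02-0.05j), (-0.73-1.41j)]] + [[0.66-1.52j, (-0.02+0.07j), -1.00+2.08j], [(0.73-1.47j), -0.02+0.07j, (-1.09+2.01j)], [0.49-1.03j, -0.02+0.05j, -0.73+1.41j]] + [[-0.18+0.00j,  (-0.27-0j),  (0.65-0j)],[-0.94+0.00j,  (-1.38-0j),  3.36-0.00j],[(-0.1+0j),  (-0.15-0j),  0.36-0.00j]]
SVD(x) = [[-0.72,  -0.33,  -0.61],[0.39,  -0.92,  0.03],[-0.58,  -0.22,  0.79]] @ diag([2.354683001178401, 1.8322552344725271, 0.0029529154243906268]) @ [[-0.48,-0.1,0.87], [-0.57,0.79,-0.22], [0.67,0.60,0.43]]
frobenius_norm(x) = 2.98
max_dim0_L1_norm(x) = 3.62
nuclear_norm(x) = 4.19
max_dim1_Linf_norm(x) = 1.43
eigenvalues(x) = [(-0.09+0.04j), (-0.09-0.04j), (-1.2+0j)]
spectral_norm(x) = 2.35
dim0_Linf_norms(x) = [1.14, 1.43, 1.35]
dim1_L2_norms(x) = [1.79, 1.92, 1.41]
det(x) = -0.01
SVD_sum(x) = [[0.80, 0.16, -1.48], [-0.43, -0.09, 0.8], [0.65, 0.13, -1.19]] + [[0.34, -0.47, 0.13],  [0.95, -1.34, 0.37],  [0.22, -0.31, 0.09]] + [[-0.00, -0.00, -0.0], [0.0, 0.00, 0.00], [0.0, 0.0, 0.00]]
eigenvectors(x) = [[(0.64+0j), (0.64-0j), -0.19+0.00j],[(0.63-0.03j), 0.63+0.03j, -0.98+0.00j],[(0.44-0.01j), (0.44+0.01j), -0.10+0.00j]]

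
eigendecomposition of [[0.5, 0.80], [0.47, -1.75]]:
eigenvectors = [[0.98,-0.32], [0.19,0.95]]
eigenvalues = [0.66, -1.91]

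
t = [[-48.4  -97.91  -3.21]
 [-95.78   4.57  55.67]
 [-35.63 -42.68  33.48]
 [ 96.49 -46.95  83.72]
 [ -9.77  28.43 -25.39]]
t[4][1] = 28.43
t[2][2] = 33.48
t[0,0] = -48.4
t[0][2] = -3.21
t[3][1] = -46.95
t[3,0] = 96.49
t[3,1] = -46.95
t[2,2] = 33.48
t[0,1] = -97.91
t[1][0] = -95.78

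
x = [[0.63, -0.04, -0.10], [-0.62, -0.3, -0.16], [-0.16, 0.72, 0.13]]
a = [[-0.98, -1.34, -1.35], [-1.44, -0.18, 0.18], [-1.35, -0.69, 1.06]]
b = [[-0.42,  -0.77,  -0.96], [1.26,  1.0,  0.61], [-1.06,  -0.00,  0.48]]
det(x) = 0.09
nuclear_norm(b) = 3.44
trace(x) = 0.46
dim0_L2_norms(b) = [1.7, 1.26, 1.23]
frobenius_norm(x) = 1.21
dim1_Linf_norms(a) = [1.35, 1.44, 1.35]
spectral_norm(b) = 2.13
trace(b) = 1.06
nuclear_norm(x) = 1.83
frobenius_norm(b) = 2.45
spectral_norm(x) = 0.91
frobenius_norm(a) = 3.18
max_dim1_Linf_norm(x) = 0.72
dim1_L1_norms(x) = [0.77, 1.08, 1.01]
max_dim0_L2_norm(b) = 1.7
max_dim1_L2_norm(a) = 2.14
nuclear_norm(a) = 4.95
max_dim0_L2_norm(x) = 0.9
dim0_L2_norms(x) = [0.9, 0.78, 0.23]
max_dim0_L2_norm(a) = 2.2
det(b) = -0.26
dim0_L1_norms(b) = [2.74, 1.77, 2.05]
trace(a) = -0.10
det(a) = -2.67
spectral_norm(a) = 2.53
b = x @ a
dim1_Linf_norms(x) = [0.63, 0.62, 0.72]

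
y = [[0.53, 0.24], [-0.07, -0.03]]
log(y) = [[-0.34,2.72], [-0.79,-6.68]]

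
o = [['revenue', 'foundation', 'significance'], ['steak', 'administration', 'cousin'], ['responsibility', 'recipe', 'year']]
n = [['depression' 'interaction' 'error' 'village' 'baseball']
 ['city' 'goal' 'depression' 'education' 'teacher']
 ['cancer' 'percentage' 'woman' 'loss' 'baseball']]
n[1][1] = 'goal'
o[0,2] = 'significance'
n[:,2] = ['error', 'depression', 'woman']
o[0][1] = 'foundation'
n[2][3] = 'loss'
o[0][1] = 'foundation'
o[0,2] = 'significance'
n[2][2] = 'woman'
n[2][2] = 'woman'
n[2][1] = 'percentage'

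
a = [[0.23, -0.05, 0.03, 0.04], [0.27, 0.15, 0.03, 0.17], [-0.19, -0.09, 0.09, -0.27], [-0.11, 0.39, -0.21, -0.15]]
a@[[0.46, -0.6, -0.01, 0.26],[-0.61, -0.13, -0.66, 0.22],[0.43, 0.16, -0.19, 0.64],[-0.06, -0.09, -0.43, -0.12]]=[[0.15, -0.13, 0.01, 0.06], [0.04, -0.19, -0.18, 0.1], [0.02, 0.16, 0.16, 0.02], [-0.37, -0.0, -0.15, -0.06]]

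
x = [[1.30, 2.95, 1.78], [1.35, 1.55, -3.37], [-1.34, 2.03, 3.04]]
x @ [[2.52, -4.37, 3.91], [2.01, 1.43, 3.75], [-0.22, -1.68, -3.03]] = [[8.81, -4.45, 10.75], [7.26, 1.98, 21.30], [0.03, 3.65, -6.84]]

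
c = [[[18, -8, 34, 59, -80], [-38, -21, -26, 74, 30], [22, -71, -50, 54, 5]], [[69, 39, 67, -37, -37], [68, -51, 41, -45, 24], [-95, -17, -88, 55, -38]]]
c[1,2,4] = -38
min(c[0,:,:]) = -80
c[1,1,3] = -45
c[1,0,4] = -37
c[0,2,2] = -50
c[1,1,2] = 41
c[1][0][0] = 69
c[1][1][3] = -45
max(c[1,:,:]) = 69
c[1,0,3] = -37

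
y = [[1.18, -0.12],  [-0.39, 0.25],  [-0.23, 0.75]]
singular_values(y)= [1.32, 0.7]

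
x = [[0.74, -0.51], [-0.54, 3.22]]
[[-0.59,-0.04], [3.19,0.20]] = x @ [[-0.13, -0.01], [0.97, 0.06]]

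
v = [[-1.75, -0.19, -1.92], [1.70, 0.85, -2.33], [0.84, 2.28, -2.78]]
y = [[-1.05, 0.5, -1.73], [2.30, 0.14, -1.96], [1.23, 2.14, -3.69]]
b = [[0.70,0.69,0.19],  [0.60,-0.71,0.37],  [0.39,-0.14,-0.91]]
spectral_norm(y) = 5.25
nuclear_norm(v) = 8.21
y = v + b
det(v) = -11.76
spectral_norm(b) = 1.00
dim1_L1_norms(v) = [3.86, 4.88, 5.9]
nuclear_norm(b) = 3.00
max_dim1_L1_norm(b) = 1.68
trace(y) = -4.60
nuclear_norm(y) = 8.27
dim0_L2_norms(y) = [2.81, 2.2, 4.52]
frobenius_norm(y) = 5.76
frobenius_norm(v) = 5.43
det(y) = -9.04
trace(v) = -3.68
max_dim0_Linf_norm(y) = 3.69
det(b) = 1.00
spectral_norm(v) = 4.72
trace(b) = -0.92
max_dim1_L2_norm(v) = 3.69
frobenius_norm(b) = 1.73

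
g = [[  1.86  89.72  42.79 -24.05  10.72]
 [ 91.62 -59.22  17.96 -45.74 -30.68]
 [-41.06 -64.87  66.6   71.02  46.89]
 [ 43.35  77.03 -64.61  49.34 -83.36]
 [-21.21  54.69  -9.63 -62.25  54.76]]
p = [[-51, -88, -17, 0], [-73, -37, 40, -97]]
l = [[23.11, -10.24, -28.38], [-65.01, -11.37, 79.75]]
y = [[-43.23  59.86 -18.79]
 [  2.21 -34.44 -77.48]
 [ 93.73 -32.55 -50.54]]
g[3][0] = 43.35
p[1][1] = -37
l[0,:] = [23.11, -10.24, -28.38]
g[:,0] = [1.86, 91.62, -41.06, 43.35, -21.21]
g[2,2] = 66.6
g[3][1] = 77.03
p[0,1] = -88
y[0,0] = -43.23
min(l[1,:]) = -65.01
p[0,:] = [-51, -88, -17, 0]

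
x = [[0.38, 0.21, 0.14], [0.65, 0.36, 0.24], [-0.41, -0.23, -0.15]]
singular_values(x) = [1.03, 0.0, 0.0]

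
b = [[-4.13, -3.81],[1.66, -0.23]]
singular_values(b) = [5.72, 1.27]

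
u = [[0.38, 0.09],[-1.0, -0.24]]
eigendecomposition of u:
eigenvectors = [[0.36, -0.23], [-0.93, 0.97]]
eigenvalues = [0.15, -0.01]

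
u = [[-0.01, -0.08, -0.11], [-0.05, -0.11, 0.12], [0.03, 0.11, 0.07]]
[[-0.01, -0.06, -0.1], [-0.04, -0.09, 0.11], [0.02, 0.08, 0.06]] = u@[[0.71,0.03,-0.03], [0.03,0.75,-0.03], [-0.03,-0.03,0.89]]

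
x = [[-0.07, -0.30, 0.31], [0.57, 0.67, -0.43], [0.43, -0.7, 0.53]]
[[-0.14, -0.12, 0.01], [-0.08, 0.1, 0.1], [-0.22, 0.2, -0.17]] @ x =[[-0.05, -0.05, 0.01], [0.11, 0.02, -0.01], [0.06, 0.32, -0.24]]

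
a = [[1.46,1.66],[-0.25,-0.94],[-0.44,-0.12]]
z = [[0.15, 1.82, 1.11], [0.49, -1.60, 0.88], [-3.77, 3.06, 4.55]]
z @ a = [[-0.72, -1.6], [0.73, 2.21], [-8.27, -9.68]]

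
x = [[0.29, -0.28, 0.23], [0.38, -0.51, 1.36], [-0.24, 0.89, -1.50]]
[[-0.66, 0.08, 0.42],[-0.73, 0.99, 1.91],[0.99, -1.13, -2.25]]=x @ [[-1.27, -0.34, 0.03], [1.28, 0.07, -0.46], [0.3, 0.85, 1.22]]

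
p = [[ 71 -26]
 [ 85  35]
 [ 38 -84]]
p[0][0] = 71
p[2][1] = -84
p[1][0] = 85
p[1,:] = [85, 35]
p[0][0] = 71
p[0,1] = -26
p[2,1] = -84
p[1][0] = 85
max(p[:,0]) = 85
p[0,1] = -26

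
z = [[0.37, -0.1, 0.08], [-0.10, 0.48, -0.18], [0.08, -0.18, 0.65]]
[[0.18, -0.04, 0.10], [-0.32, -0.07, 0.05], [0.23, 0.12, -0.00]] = z @ [[0.3, -0.18, 0.31], [-0.55, -0.11, 0.16], [0.17, 0.18, 0.0]]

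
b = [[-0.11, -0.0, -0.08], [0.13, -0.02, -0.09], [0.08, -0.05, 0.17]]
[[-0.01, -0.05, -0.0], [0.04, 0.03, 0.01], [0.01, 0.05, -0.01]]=b@[[0.17, 0.34, 0.04], [-0.21, -0.07, 0.16], [-0.10, 0.14, -0.04]]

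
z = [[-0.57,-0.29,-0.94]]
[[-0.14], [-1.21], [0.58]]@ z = [[0.08, 0.04, 0.13], [0.69, 0.35, 1.14], [-0.33, -0.17, -0.55]]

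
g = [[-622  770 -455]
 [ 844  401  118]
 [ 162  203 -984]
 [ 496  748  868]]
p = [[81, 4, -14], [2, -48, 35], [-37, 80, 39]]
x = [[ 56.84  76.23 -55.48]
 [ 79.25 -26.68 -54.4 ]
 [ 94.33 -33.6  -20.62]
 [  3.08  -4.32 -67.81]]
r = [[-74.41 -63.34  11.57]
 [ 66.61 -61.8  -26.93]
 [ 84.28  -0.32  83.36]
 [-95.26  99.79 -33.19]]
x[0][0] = 56.84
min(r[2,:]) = -0.32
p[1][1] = -48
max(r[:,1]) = 99.79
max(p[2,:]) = 80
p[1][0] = 2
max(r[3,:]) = 99.79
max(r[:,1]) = 99.79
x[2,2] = -20.62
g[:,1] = [770, 401, 203, 748]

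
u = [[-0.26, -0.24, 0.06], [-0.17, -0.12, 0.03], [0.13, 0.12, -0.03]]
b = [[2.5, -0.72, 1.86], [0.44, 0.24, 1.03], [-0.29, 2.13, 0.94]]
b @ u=[[-0.29,  -0.29,  0.07], [-0.02,  -0.01,  0.0], [-0.16,  -0.07,  0.02]]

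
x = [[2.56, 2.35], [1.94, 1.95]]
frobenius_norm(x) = 4.43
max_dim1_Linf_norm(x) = 2.56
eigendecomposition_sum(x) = [[2.52, 2.4], [1.98, 1.89]] + [[0.04,-0.05],[-0.04,0.06]]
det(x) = 0.43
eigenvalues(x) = [4.41, 0.1]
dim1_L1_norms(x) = [4.91, 3.89]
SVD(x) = [[-0.78, -0.62],[-0.62, 0.78]] @ diag([4.430874647636872, 0.09772336940990498]) @ [[-0.72, -0.69],[-0.69, 0.72]]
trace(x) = 4.51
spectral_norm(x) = 4.43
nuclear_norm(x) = 4.53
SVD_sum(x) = [[2.52, 2.39], [1.99, 1.89]] + [[0.04, -0.04], [-0.05, 0.06]]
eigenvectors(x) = [[0.79, -0.69], [0.62, 0.72]]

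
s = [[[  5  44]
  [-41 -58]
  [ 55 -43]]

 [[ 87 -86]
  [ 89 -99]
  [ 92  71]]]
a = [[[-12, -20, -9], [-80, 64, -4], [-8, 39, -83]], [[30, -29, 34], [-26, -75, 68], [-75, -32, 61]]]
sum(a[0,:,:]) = -113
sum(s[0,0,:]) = 49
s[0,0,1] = 44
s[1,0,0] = 87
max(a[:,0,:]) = 34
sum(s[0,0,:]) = 49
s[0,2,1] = -43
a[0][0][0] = -12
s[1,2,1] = 71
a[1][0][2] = 34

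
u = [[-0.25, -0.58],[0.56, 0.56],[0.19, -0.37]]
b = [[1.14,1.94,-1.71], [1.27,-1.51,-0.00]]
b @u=[[0.48,1.06],[-1.16,-1.58]]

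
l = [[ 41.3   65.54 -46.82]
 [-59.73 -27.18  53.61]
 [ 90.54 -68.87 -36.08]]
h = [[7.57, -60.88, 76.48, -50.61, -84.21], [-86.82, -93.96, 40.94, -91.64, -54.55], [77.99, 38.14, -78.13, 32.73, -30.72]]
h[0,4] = -84.21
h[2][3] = 32.73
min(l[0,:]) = -46.82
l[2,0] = 90.54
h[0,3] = -50.61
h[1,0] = -86.82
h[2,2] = -78.13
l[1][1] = -27.18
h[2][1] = 38.14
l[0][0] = 41.3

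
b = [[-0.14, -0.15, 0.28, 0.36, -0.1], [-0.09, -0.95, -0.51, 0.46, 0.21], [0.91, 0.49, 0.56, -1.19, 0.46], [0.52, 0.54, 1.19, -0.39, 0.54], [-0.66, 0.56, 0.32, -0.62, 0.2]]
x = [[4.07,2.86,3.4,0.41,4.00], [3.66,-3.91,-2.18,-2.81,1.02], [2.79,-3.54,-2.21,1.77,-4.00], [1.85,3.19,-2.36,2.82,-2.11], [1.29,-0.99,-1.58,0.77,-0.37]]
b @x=[[0.2, 0.44, -1.46, 1.8, -2.56], [-4.14, 6.52, 1.47, 3.19, -0.34], [5.45, -5.55, 2.87, -3.01, 4.24], [7.39, -6.62, -1.97, 0.12, -1.51], [-0.63, -7.39, -3.02, -2.87, -2.11]]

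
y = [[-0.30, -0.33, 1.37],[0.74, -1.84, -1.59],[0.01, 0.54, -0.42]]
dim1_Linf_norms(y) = [1.37, 1.84, 0.54]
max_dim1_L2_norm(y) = 2.54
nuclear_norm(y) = 4.05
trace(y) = -2.56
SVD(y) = [[-0.34, -0.82, 0.46], [0.94, -0.29, 0.17], [-0.01, 0.5, 0.87]] @ diag([2.664849539675723, 1.379768920259951, 0.0038285212256366505]) @ [[0.3, -0.61, -0.73], [0.03, 0.77, -0.63], [-0.95, -0.17, -0.25]]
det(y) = -0.01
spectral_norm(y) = 2.66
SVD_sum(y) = [[-0.27, 0.55, 0.65], [0.75, -1.53, -1.84], [-0.01, 0.01, 0.01]] + [[-0.03, -0.87, 0.72],[-0.01, -0.31, 0.25],[0.02, 0.53, -0.43]] + [[-0.0, -0.0, -0.00], [-0.0, -0.00, -0.0], [-0.00, -0.0, -0.00]]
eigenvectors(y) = [[-0.95+0.00j, (0.12+0.48j), 0.12-0.48j], [-0.17+0.00j, (0.8+0j), 0.80-0.00j], [-0.25+0.00j, (-0.23-0.25j), -0.23+0.25j]]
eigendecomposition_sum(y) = [[-0.00-0.00j, -0.00+0.00j, -0.01+0.00j], [(-0-0j), (-0+0j), (-0+0j)], [-0.00-0.00j, (-0+0j), (-0+0j)]] + [[-0.15+0.27j, (-0.16-0.54j), 0.69-0.69j], [0.37+0.35j, -0.92+0.04j, (-0.79-1.36j)], [0.01-0.21j, 0.27+0.28j, (-0.21+0.64j)]] + [[-0.15-0.27j, (-0.16+0.54j), (0.69+0.69j)], [(0.37-0.35j), (-0.92-0.04j), -0.79+1.36j], [0.01+0.21j, (0.27-0.28j), (-0.21-0.64j)]]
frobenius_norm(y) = 3.00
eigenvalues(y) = [(-0.01+0j), (-1.28+0.95j), (-1.28-0.95j)]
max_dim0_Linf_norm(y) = 1.84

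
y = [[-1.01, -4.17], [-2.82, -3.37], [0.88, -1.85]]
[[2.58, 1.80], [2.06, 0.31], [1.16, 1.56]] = y@[[0.01, 0.57],  [-0.62, -0.57]]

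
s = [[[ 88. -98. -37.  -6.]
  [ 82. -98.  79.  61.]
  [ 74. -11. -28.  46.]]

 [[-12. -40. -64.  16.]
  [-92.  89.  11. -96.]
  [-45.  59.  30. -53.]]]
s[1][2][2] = 30.0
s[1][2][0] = -45.0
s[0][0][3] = -6.0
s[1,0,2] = -64.0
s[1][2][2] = 30.0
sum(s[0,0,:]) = -53.0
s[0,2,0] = 74.0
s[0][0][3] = -6.0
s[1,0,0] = -12.0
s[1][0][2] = -64.0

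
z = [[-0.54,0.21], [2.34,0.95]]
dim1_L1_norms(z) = [0.75, 3.29]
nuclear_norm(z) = 2.95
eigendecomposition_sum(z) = [[-0.71, 0.08],[0.94, -0.11]] + [[0.17, 0.13], [1.4, 1.06]]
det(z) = -1.00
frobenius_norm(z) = 2.59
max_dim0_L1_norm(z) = 2.88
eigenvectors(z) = [[-0.6, -0.12], [0.80, -0.99]]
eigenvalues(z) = [-0.82, 1.23]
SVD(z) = [[-0.17, 0.99],  [0.99, 0.17]] @ diag([2.561253005567098, 0.3921518092187116]) @ [[0.94,0.35], [-0.35,0.94]]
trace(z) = 0.41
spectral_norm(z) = 2.56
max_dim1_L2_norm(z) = 2.53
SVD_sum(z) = [[-0.40, -0.15],[2.36, 0.89]] + [[-0.14,  0.36],[-0.02,  0.06]]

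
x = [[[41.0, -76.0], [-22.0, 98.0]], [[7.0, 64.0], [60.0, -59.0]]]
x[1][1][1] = -59.0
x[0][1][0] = -22.0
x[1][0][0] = 7.0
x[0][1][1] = 98.0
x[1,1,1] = -59.0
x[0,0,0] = 41.0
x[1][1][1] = -59.0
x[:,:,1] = [[-76.0, 98.0], [64.0, -59.0]]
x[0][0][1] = -76.0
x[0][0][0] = 41.0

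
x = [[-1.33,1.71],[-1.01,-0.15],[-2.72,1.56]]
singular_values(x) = [3.82, 0.99]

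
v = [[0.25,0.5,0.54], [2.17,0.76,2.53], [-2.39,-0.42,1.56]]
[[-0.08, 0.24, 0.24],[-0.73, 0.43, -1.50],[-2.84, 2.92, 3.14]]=v@[[0.51,-0.71,-1.29], [0.55,-0.01,0.84], [-0.89,0.78,0.26]]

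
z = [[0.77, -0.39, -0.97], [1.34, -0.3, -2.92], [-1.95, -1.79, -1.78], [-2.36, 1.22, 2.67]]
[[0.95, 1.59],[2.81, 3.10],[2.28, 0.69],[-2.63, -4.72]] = z@[[-0.1, 0.94], [-0.18, -0.87], [-0.99, -0.54]]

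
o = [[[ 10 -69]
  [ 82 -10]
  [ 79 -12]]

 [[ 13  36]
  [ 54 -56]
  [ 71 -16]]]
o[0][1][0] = 82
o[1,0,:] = [13, 36]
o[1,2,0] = 71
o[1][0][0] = 13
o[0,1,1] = -10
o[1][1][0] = 54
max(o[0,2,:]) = 79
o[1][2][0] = 71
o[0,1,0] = 82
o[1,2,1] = -16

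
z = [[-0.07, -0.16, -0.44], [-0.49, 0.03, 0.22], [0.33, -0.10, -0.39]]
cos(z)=[[1.03, -0.03, -0.08], [-0.05, 0.97, -0.07], [0.05, 0.01, 1.01]]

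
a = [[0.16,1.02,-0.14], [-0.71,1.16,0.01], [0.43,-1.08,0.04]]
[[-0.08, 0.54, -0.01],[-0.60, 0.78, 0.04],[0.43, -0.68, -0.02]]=a @ [[0.59, -0.16, 0.08], [-0.16, 0.57, 0.08], [0.08, 0.08, 0.72]]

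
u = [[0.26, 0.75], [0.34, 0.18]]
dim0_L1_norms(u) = [0.6, 0.93]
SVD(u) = [[-0.93, -0.37], [-0.37, 0.93]] @ diag([0.8471734175000262, 0.24575841934983003]) @ [[-0.43, -0.90],[0.9, -0.43]]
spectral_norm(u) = 0.85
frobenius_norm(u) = 0.88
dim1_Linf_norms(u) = [0.75, 0.34]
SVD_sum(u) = [[0.34, 0.71], [0.13, 0.28]] + [[-0.08, 0.04], [0.21, -0.1]]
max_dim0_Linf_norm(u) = 0.75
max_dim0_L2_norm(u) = 0.77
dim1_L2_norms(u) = [0.79, 0.38]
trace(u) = 0.44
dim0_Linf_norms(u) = [0.34, 0.75]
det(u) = -0.21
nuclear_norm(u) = 1.09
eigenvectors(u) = [[0.85, -0.81], [0.53, 0.59]]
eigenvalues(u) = [0.73, -0.29]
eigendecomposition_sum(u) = [[0.39, 0.54], [0.24, 0.33]] + [[-0.13, 0.21],[0.10, -0.15]]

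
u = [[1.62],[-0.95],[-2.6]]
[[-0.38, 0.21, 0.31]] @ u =[[-1.62]]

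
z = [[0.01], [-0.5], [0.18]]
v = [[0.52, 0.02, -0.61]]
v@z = [[-0.11]]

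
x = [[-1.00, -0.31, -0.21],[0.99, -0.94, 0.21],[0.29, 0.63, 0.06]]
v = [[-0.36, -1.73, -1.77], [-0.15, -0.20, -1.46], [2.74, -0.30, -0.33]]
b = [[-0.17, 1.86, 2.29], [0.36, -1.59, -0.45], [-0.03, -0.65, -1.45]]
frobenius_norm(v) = 4.02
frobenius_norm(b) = 3.76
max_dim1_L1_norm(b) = 4.32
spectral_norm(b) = 3.61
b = x @ v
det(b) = 0.01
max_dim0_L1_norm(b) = 4.19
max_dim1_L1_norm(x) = 2.14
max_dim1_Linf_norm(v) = 2.74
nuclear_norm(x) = 2.62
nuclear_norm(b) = 4.67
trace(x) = -1.88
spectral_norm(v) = 2.82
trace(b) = -3.21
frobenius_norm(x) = 1.88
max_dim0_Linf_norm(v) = 2.74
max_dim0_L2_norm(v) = 2.77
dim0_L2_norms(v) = [2.77, 1.77, 2.32]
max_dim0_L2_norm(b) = 2.75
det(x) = 0.00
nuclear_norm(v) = 6.36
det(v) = 6.09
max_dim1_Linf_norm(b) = 2.29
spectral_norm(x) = 1.54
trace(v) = -0.89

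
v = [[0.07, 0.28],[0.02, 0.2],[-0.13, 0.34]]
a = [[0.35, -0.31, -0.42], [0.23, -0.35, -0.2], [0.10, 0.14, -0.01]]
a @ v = [[0.07, -0.11], [0.04, -0.07], [0.01, 0.05]]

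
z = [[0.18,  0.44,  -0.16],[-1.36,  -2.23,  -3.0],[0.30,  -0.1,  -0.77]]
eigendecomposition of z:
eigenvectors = [[-0.39-0.42j, (-0.39+0.42j), (-0.17+0j)], [0.75+0.00j, (0.75-0j), 0.98+0.00j], [-0.32+0.06j, -0.32-0.06j, 0.10+0.00j]]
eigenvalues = [(-0.26+0.5j), (-0.26-0.5j), (-2.29+0j)]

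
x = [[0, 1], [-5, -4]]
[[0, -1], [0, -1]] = x @[[0, 1], [0, -1]]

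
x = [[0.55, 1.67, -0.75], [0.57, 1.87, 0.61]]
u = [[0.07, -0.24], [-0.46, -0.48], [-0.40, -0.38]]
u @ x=[[-0.1, -0.33, -0.20], [-0.53, -1.67, 0.05], [-0.44, -1.38, 0.07]]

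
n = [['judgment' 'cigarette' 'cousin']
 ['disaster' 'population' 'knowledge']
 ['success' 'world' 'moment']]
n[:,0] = ['judgment', 'disaster', 'success']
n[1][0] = 'disaster'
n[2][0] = 'success'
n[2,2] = 'moment'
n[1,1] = 'population'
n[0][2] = 'cousin'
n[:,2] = ['cousin', 'knowledge', 'moment']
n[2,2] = 'moment'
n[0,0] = 'judgment'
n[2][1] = 'world'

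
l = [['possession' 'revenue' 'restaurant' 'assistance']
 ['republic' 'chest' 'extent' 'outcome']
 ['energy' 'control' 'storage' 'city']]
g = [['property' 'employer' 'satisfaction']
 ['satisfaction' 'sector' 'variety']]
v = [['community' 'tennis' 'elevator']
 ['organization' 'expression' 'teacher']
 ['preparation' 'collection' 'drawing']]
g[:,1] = ['employer', 'sector']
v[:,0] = ['community', 'organization', 'preparation']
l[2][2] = 'storage'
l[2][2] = 'storage'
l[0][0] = 'possession'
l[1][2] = 'extent'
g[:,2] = ['satisfaction', 'variety']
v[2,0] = 'preparation'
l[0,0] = 'possession'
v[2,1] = 'collection'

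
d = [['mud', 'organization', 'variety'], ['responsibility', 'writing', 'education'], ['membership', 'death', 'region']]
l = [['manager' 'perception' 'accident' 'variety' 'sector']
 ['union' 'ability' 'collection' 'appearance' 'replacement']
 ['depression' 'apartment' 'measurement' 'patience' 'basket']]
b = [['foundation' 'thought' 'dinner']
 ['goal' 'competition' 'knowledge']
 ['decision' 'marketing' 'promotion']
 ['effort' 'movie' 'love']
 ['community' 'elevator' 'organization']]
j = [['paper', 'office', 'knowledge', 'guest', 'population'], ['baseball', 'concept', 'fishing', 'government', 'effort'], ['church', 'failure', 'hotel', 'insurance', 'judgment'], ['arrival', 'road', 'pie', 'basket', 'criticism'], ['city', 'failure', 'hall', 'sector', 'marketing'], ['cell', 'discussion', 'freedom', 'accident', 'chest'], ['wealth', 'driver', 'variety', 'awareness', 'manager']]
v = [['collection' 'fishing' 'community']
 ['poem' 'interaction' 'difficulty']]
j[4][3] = 'sector'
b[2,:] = ['decision', 'marketing', 'promotion']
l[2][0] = 'depression'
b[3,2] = 'love'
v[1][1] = 'interaction'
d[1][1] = 'writing'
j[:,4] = ['population', 'effort', 'judgment', 'criticism', 'marketing', 'chest', 'manager']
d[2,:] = ['membership', 'death', 'region']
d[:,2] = ['variety', 'education', 'region']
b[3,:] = ['effort', 'movie', 'love']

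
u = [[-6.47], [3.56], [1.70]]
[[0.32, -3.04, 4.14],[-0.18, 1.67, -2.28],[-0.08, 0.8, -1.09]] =u @ [[-0.05,0.47,-0.64]]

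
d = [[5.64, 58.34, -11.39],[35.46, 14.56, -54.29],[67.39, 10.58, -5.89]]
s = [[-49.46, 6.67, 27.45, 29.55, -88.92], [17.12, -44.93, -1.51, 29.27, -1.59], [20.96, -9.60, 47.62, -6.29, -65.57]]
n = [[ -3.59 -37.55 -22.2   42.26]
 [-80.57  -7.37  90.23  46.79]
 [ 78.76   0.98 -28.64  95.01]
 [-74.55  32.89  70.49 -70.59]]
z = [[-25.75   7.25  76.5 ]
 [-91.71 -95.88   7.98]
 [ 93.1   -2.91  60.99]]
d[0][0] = 5.64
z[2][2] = 60.99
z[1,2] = 7.98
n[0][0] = -3.59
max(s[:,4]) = -1.59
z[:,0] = [-25.75, -91.71, 93.1]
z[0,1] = 7.25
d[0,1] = 58.34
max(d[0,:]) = 58.34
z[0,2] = 76.5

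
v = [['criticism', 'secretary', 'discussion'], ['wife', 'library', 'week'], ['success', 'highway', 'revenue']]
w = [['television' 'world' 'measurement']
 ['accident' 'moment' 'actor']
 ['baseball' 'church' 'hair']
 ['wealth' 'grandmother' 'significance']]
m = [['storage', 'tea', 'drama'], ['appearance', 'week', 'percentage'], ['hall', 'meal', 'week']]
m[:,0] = ['storage', 'appearance', 'hall']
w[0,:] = ['television', 'world', 'measurement']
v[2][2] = 'revenue'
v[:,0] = ['criticism', 'wife', 'success']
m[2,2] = 'week'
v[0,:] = ['criticism', 'secretary', 'discussion']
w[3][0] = 'wealth'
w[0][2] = 'measurement'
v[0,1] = 'secretary'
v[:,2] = ['discussion', 'week', 'revenue']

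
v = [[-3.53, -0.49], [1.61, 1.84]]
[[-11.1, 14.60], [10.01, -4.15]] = v @ [[2.72, -4.35], [3.06, 1.55]]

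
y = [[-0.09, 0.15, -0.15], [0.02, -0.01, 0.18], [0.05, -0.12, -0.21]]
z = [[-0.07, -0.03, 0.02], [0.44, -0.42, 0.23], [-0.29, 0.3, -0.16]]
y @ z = [[0.12,-0.11,0.06], [-0.06,0.06,-0.03], [0.00,-0.01,0.01]]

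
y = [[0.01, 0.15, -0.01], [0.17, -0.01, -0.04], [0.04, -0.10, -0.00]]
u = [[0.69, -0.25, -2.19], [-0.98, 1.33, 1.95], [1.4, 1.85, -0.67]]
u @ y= [[-0.12, 0.32, 0.00], [0.29, -0.36, -0.04], [0.3, 0.26, -0.09]]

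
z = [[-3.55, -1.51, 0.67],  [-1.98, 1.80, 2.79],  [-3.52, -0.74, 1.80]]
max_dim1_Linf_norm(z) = 3.55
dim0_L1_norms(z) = [9.05, 4.05, 5.26]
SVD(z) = [[-0.58,0.54,-0.61],[-0.48,-0.83,-0.28],[-0.66,0.13,0.74]] @ diag([6.091007091510519, 3.050176009966787, 0.22373850672531864]) @ [[0.87, 0.08, -0.48], [-0.23, -0.79, -0.57], [0.42, -0.61, 0.67]]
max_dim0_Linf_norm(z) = 3.55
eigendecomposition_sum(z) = [[-3.88, -1.03, 1.13], [0.03, 0.01, -0.01], [-2.81, -0.75, 0.82]] + [[0.6, -0.37, -0.83], [-2.54, 1.59, 3.53], [-0.28, 0.18, 0.39]] + [[-0.27,  -0.10,  0.37], [0.53,  0.20,  -0.73], [-0.43,  -0.17,  0.59]]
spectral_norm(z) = 6.09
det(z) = -4.16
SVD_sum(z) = [[-3.11, -0.29, 1.69], [-2.55, -0.24, 1.39], [-3.5, -0.33, 1.91]] + [[-0.39, -1.30, -0.93], [0.6, 2.0, 1.44], [-0.09, -0.31, -0.22]] + [[-0.06, 0.08, -0.09], [-0.03, 0.04, -0.04], [0.07, -0.1, 0.11]]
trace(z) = 0.05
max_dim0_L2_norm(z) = 5.38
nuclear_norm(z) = 9.36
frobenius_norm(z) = 6.82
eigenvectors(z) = [[-0.81, -0.23, 0.36], [0.01, 0.97, -0.72], [-0.59, 0.11, 0.59]]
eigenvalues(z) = [-3.05, 2.57, 0.53]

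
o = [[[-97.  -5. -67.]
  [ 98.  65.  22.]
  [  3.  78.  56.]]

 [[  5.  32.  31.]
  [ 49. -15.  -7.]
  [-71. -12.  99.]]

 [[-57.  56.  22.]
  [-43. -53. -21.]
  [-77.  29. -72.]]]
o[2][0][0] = -57.0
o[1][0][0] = 5.0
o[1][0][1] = 32.0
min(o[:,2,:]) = -77.0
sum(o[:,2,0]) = -145.0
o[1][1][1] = -15.0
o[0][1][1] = 65.0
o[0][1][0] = 98.0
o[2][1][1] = -53.0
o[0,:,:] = [[-97.0, -5.0, -67.0], [98.0, 65.0, 22.0], [3.0, 78.0, 56.0]]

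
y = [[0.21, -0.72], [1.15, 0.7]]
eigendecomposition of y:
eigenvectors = [[0.17-0.60j, (0.17+0.6j)], [(-0.78+0j), (-0.78-0j)]]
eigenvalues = [(0.46+0.88j), (0.46-0.88j)]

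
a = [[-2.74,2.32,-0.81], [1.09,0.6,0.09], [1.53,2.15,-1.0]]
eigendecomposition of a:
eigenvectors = [[-0.20, -0.88, -0.29], [-0.60, 0.25, 0.13], [-0.77, 0.39, 0.95]]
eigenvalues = [1.08, -3.05, -1.17]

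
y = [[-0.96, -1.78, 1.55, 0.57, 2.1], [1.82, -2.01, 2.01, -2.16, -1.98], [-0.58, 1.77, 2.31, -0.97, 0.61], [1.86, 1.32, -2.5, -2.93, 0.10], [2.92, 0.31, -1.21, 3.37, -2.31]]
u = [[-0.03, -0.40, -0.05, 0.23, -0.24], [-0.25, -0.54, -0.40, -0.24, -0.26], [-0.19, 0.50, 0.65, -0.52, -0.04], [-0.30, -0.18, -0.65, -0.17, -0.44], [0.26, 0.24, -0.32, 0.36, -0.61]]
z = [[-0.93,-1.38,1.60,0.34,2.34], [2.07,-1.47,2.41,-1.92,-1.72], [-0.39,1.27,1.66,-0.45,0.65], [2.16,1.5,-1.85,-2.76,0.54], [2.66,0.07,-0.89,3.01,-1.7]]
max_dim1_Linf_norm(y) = 3.37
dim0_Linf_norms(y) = [2.92, 2.01, 2.5, 3.37, 2.31]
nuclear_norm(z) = 17.84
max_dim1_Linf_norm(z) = 3.01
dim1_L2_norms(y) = [3.35, 4.47, 3.18, 4.48, 5.17]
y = u + z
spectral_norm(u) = 1.38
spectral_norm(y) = 5.84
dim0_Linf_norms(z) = [2.66, 1.5, 2.41, 3.01, 2.34]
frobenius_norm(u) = 1.84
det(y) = -503.16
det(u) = 0.04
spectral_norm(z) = 5.10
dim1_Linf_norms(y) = [2.1, 2.16, 2.31, 2.93, 3.37]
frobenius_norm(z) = 8.55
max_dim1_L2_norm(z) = 4.45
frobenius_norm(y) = 9.39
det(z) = -372.21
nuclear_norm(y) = 19.42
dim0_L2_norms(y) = [4.07, 3.49, 4.42, 5.09, 3.75]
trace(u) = -0.70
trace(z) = -5.20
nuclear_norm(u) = 3.50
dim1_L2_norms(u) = [0.52, 0.8, 0.99, 0.88, 0.85]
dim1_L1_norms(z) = [6.59, 9.59, 4.42, 8.81, 8.33]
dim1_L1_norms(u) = [0.95, 1.69, 1.9, 1.74, 1.79]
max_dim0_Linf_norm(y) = 3.37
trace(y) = -5.90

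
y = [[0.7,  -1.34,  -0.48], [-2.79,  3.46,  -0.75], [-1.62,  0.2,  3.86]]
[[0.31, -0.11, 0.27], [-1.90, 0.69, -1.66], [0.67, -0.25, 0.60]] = y @ [[0.4, -0.15, 0.35],  [-0.15, 0.05, -0.13],  [0.35, -0.13, 0.31]]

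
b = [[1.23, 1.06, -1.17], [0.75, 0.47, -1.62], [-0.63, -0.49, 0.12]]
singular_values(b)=[2.73, 0.78, 0.08]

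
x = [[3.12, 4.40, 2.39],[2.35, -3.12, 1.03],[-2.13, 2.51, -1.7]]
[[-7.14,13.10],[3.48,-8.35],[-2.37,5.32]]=x @ [[-0.06, -0.90], [-1.32, 2.61], [-0.48, 1.85]]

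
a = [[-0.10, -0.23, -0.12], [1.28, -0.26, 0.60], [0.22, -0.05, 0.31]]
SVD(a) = [[-0.07,0.94,-0.34], [0.97,0.14,0.19], [0.23,-0.32,-0.92]] @ diag([1.479838049829982, 0.26862196760994567, 0.16799281172942074]) @ [[0.88,-0.17,0.45], [0.07,-0.88,-0.47], [0.47,0.44,-0.76]]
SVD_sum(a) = [[-0.09, 0.02, -0.05], [1.26, -0.24, 0.64], [0.30, -0.06, 0.15]] + [[0.02,-0.22,-0.12], [0.0,-0.03,-0.02], [-0.01,0.08,0.04]] + [[-0.03,  -0.03,  0.04], [0.02,  0.01,  -0.02], [-0.07,  -0.07,  0.12]]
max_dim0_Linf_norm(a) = 1.28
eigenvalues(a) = [(-0.13+0.55j), (-0.13-0.55j), (0.21+0j)]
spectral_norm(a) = 1.48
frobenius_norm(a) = 1.51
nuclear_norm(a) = 1.92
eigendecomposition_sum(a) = [[(-0.05+0.29j), -0.12-0.05j, -0.01+0.13j], [(0.64+0.15j), -0.13+0.26j, (0.29+0.05j)], [(0.1-0j), -0.01+0.04j, 0.04-0.00j]] + [[(-0.05-0.29j), -0.12+0.05j, -0.01-0.13j], [(0.64-0.15j), -0.13-0.26j, (0.29-0.05j)], [(0.1+0j), (-0.01-0.04j), (0.04+0j)]] + [[(-0.01+0j), 0.01-0.00j, (-0.1+0j)], [-0j, -0.00+0.00j, (0.02-0j)], [0.02-0.00j, (-0.03+0j), 0.22-0.00j]]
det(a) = 0.07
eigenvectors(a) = [[(-0.03-0.41j),(-0.03+0.41j),(-0.4+0j)],[(-0.9+0j),-0.90-0.00j,0.07+0.00j],[(-0.13+0.04j),-0.13-0.04j,(0.91+0j)]]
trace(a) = -0.05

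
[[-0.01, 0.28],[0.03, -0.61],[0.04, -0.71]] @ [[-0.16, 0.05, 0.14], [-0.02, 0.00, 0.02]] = [[-0.00,  -0.0,  0.00], [0.01,  0.0,  -0.01], [0.01,  0.0,  -0.01]]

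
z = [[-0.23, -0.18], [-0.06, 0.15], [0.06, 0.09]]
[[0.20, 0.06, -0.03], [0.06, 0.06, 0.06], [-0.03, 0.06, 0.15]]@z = [[-0.05, -0.03], [-0.01, 0.00], [0.01, 0.03]]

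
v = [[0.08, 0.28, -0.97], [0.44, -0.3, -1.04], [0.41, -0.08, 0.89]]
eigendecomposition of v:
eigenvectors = [[(-0.69+0j), (-0.69-0j), 0.24+0.00j], [(-0.6-0.06j), (-0.6+0.06j), -0.96+0.00j], [(0.2+0.35j), (0.2-0.35j), -0.12+0.00j]]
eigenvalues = [(0.61+0.51j), (0.61-0.51j), (-0.54+0j)]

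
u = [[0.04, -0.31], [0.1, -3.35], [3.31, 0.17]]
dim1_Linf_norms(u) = [0.31, 3.35, 3.31]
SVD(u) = [[-0.08, 0.05], [-0.89, 0.45], [0.45, 0.89]] @ diag([3.3829989719215496, 3.2970468537735007]) @ [[0.41, 0.91], [0.91, -0.41]]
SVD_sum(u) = [[-0.11, -0.24], [-1.24, -2.75], [0.62, 1.38]] + [[0.15, -0.07],  [1.34, -0.6],  [2.69, -1.21]]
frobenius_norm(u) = 4.72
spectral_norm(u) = 3.38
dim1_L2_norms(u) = [0.31, 3.35, 3.31]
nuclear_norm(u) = 6.68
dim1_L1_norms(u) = [0.35, 3.45, 3.48]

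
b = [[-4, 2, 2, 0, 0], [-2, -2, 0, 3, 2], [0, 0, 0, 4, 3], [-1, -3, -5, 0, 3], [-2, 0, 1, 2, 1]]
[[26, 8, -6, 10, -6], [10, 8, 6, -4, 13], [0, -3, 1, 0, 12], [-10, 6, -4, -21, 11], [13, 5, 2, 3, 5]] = b@[[-5, -3, 0, 0, 0], [0, -2, -2, 2, -2], [3, 0, -1, 3, -1], [0, 0, 4, 0, 3], [0, -1, -5, 0, 0]]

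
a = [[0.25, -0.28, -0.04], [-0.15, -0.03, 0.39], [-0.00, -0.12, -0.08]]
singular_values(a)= [0.47, 0.34, 0.1]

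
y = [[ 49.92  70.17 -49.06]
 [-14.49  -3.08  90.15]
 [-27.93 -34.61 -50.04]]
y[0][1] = 70.17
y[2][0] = -27.93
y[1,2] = 90.15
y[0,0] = 49.92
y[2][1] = -34.61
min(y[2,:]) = -50.04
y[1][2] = 90.15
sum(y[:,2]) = -8.949999999999996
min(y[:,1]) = -34.61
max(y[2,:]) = -27.93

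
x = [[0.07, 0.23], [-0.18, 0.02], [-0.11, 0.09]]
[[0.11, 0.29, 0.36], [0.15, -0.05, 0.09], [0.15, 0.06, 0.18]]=x@ [[-0.75,  0.38,  -0.29], [0.71,  1.15,  1.66]]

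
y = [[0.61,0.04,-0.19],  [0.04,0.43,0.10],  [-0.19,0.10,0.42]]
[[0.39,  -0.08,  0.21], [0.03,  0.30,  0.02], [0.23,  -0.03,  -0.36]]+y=[[1.0, -0.04, 0.02], [0.07, 0.73, 0.12], [0.04, 0.07, 0.06]]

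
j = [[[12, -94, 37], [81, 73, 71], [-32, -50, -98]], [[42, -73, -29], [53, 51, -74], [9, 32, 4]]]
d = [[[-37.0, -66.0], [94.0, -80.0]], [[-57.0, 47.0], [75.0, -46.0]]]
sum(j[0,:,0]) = 61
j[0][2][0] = -32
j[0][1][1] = 73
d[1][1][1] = -46.0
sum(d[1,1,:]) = 29.0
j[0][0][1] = -94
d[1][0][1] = 47.0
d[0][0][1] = -66.0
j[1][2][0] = 9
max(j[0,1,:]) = 81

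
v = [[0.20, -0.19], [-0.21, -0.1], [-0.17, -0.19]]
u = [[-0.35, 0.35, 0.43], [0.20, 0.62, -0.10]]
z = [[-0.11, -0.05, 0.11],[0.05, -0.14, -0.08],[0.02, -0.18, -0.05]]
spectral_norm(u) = 0.73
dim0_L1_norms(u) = [0.55, 0.97, 0.53]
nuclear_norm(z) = 0.42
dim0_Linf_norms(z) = [0.11, 0.18, 0.11]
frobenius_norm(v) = 0.44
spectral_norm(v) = 0.35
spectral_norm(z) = 0.25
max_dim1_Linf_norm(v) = 0.21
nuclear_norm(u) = 1.31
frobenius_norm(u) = 0.93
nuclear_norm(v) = 0.62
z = v @ u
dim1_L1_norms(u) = [1.13, 0.92]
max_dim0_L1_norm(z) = 0.37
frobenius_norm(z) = 0.30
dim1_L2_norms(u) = [0.66, 0.66]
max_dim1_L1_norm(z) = 0.27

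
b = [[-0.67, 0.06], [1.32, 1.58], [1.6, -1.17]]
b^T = [[-0.67, 1.32, 1.6], [0.06, 1.58, -1.17]]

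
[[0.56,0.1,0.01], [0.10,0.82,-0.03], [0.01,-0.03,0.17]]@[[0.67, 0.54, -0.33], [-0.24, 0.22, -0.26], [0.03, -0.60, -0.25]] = [[0.35,  0.32,  -0.21], [-0.13,  0.25,  -0.24], [0.02,  -0.10,  -0.04]]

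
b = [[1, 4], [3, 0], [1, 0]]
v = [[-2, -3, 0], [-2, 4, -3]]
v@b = [[-11, -8], [7, -8]]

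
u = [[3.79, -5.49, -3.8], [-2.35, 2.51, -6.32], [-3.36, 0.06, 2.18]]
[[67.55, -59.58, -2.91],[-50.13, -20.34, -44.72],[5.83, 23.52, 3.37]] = u @ [[-0.42, -2.94, 2.55],[-14.27, 4.58, -1.53],[2.42, 6.13, 5.52]]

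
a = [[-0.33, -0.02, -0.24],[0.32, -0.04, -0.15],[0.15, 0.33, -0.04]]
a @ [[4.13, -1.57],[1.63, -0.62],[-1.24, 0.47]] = [[-1.1, 0.42], [1.44, -0.55], [1.21, -0.46]]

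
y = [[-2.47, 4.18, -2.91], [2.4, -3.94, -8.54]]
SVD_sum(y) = [[0.09, -0.15, -0.34], [2.3, -3.77, -8.64]] + [[-2.56, 4.33, -2.57], [0.10, -0.17, 0.10]]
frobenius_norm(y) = 11.24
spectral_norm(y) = 9.71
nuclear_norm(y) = 15.36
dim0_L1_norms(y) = [4.87, 8.12, 11.45]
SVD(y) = [[0.04, 1.00], [1.0, -0.04]] @ diag([9.711432679945151, 5.651962075500272]) @ [[0.24, -0.39, -0.89], [-0.45, 0.77, -0.45]]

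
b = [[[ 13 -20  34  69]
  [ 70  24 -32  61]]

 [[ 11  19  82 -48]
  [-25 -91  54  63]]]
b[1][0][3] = -48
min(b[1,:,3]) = -48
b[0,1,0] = 70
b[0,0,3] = 69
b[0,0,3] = 69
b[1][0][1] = 19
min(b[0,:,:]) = -32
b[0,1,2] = -32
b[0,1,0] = 70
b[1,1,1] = -91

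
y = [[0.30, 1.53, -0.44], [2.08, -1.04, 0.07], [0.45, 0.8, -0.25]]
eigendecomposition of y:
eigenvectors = [[0.52, -0.66, 0.10],  [-0.83, -0.59, 0.26],  [0.21, -0.48, 0.96]]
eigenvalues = [-2.35, 1.35, 0.01]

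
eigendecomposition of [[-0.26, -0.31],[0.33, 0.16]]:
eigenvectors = [[0.46-0.52j, 0.46+0.52j],[(-0.72+0j), (-0.72-0j)]]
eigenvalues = [(-0.05+0.24j), (-0.05-0.24j)]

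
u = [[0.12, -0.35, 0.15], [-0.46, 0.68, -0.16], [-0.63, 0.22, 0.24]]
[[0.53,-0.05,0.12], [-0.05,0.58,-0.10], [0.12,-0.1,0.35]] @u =[[0.01, -0.19, 0.12], [-0.21, 0.39, -0.12], [-0.16, -0.03, 0.12]]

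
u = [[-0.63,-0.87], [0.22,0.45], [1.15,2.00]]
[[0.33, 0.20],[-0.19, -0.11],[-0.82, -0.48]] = u @ [[0.16, 0.09], [-0.5, -0.29]]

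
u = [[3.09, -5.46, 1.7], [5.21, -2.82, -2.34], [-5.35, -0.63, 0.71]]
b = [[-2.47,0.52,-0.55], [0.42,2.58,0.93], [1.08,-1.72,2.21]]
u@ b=[[-8.09, -15.40, -3.02],  [-16.58, -0.54, -10.66],  [13.72, -5.63, 3.93]]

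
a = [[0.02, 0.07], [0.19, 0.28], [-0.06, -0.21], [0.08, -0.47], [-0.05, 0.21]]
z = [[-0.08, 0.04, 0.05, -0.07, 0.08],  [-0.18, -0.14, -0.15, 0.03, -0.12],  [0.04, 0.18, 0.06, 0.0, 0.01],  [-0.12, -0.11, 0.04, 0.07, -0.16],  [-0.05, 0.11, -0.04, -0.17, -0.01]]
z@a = [[-0.01, 0.04], [-0.01, -0.06], [0.03, 0.04], [-0.01, -0.11], [0.01, 0.11]]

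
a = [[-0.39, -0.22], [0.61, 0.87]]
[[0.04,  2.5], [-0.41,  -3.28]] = a @ [[0.27, -7.09], [-0.66, 1.20]]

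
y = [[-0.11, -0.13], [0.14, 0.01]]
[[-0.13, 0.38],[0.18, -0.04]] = y@[[1.29, -0.1],[-0.11, -2.86]]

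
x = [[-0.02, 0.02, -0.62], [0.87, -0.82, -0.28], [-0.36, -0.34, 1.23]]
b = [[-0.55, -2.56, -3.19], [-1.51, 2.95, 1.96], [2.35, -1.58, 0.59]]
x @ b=[[-1.48,1.09,-0.26],[0.10,-4.20,-4.55],[3.6,-2.02,1.21]]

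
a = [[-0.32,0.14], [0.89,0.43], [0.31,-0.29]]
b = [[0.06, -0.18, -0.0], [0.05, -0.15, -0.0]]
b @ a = [[-0.18, -0.07], [-0.15, -0.06]]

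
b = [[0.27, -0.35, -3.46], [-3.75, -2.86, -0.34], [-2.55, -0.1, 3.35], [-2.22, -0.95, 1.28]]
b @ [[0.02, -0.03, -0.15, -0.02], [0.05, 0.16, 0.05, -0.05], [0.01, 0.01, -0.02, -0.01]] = [[-0.05, -0.10, 0.01, 0.05],  [-0.22, -0.35, 0.43, 0.22],  [-0.02, 0.09, 0.31, 0.02],  [-0.08, -0.07, 0.26, 0.08]]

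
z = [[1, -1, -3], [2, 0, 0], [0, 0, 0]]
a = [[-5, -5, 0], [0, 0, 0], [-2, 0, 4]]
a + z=[[-4, -6, -3], [2, 0, 0], [-2, 0, 4]]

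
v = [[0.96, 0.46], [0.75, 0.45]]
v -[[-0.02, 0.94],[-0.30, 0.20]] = [[0.98, -0.48], [1.05, 0.25]]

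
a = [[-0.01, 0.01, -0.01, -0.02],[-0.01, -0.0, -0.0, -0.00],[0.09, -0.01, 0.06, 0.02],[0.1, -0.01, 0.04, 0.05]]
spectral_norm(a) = 0.16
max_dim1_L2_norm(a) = 0.12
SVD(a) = [[-0.12, 0.43, 0.84, 0.31],[-0.05, -0.02, -0.34, 0.94],[0.67, 0.7, -0.25, -0.04],[0.73, -0.57, 0.34, 0.15]] @ diag([0.16189616042338117, 0.027712228953770828, 0.014714027027708458, 0.0022722269271553686]) @ [[0.83, -0.09, 0.44, 0.32], [0.06, 0.11, 0.53, -0.84], [0.51, 0.5, -0.63, -0.30], [-0.21, 0.85, 0.35, 0.32]]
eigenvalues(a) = [(0.04+0.03j), (0.04-0.03j), 0j, (0.02+0j)]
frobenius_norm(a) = 0.16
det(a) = 0.00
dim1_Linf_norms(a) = [0.02, 0.01, 0.09, 0.1]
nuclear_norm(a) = 0.21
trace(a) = 0.10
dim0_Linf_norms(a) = [0.1, 0.01, 0.06, 0.05]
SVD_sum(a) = [[-0.02, 0.0, -0.01, -0.01], [-0.01, 0.0, -0.0, -0.00], [0.09, -0.01, 0.05, 0.04], [0.10, -0.01, 0.05, 0.04]] + [[0.00, 0.0, 0.01, -0.01], [-0.0, -0.0, -0.00, 0.0], [0.00, 0.0, 0.01, -0.02], [-0.0, -0.00, -0.01, 0.01]] + [[0.01,0.01,-0.01,-0.00], [-0.00,-0.00,0.0,0.0], [-0.0,-0.00,0.0,0.0], [0.0,0.0,-0.0,-0.00]] + [[-0.00, 0.00, 0.0, 0.00], [-0.0, 0.0, 0.0, 0.00], [0.00, -0.0, -0.0, -0.0], [-0.00, 0.0, 0.0, 0.0]]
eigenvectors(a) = [[0.32-0.16j, (0.32+0.16j), (-0.25+0j), 0.41+0.00j], [(-0.04+0.07j), (-0.04-0.07j), (0.8+0j), (-0.19+0j)], [-0.60-0.07j, (-0.6+0.07j), 0.42+0.00j, (-0.84+0j)], [(-0.71+0j), -0.71-0.00j, 0.36+0.00j, -0.32+0.00j]]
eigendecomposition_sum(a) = [[(-0.01+0.04j), 0.00+0.00j, 0.00+0.02j, (-0.02+0j)], [-0.00-0.01j, (-0-0j), -0.00-0.00j, 0.00-0.00j], [(0.05-0.05j), -0.00-0.01j, 0.02-0.03j, 0.02+0.01j], [(0.05-0.07j), (-0-0.01j), (0.01-0.04j), (0.03+0.01j)]] + [[-0.01-0.04j, 0.00-0.00j, 0.00-0.02j, -0.02-0.00j], [-0.00+0.01j, -0.00+0.00j, (-0+0j), 0j], [(0.05+0.05j), -0.00+0.01j, 0.02+0.03j, 0.02-0.01j], [0.05+0.07j, (-0+0.01j), 0.01+0.04j, (0.03-0.01j)]] + [[-0.00-0.00j, -0.00+0.00j, -0j, -0.00-0.00j], [0j, 0.00-0.00j, -0.00+0.00j, 0j], [0.00+0.00j, -0j, -0.00+0.00j, 0j], [0.00+0.00j, 0.00-0.00j, (-0+0j), 0.00+0.00j]] + [[0.01+0.00j, 0.00+0.00j, -0.01+0.00j, 0.01+0.00j],[-0.00-0.00j, (-0-0j), (0.01-0j), -0.01-0.00j],[-0.01-0.00j, (-0.01-0j), (0.03-0j), (-0.03-0j)],[-0.01-0.00j, (-0-0j), 0.01-0.00j, (-0.01-0j)]]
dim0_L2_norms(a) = [0.14, 0.02, 0.07, 0.06]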